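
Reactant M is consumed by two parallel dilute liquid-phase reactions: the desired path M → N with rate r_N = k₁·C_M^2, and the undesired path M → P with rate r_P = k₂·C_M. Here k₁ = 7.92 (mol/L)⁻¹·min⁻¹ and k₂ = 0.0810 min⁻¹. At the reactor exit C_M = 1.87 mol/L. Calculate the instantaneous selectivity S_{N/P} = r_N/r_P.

S_{N/P} = r_N/r_P = (k₁·C_M^2)/(k₂·C_M) = (k₁/k₂)·C_M.
= (7.92×1.870^2) / (0.0810×1.870) = 27.70/0.1515 = 183.
Since the desired path is higher order in M, keeping C_M high (PFR or concentrated feed) favours N.

183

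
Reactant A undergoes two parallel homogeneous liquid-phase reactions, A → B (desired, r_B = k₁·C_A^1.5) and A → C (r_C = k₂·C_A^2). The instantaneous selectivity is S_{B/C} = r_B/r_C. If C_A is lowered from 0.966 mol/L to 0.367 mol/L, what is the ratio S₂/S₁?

S_{B/C} = (k₁/k₂)·C_A^-0.5, so S₂/S₁ = (C_{A,2}/C_{A,1})^-0.5.
= (0.367/0.966)^(-0.5) = (0.3799)^(-0.5) = 1.62.
Selectivity toward B rises as C_A falls — low-concentration operation is favoured.

1.62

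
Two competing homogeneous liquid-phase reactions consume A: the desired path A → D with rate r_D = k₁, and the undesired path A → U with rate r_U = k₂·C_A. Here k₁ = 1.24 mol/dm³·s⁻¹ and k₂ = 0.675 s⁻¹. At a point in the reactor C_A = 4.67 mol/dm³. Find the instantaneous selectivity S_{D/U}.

0.393

S_{D/U} = r_D/r_U = (k₁)/(k₂·C_A) = (k₁/k₂)·C_A⁻¹.
= (1.24) / (0.675×4.670) = 1.240/3.152 = 0.393.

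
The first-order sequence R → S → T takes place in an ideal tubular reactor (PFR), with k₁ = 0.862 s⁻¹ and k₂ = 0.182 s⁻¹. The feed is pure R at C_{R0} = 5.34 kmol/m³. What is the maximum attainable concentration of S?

3.52 kmol/m³

Evaluating C_S at τ_opt = ln(k₂/k₁)/(k₂−k₁) gives C_{S,max}/C_{R0} = (k₁/k₂)^[k₂/(k₂−k₁)].
= (0.862/0.182)^(0.182/(0.182−0.862)) = (4.736)^(-0.2676) = 0.6595.
C_{S,max} = 0.6595×5.34 = 3.52 kmol/m³.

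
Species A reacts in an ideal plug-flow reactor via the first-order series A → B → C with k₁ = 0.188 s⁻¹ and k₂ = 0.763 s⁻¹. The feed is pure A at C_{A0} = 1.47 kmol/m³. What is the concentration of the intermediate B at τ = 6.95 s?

The intermediate concentration in a first-order A→B→C sequence is C_B = k₁C_{A0}(e^(−k₁τ) − e^(−k₂τ))/(k₂−k₁).
e^(−k₁τ) = e^(−0.188×6.95) = e^(−1.307) = 0.2707; e^(−k₂τ) = e^(−5.303) = 0.004977.
C_B = 0.188×1.47/(0.763−0.188) × (0.2707−0.004977) = 0.4806×0.2658 = 0.1277 kmol/m³.

0.128 kmol/m³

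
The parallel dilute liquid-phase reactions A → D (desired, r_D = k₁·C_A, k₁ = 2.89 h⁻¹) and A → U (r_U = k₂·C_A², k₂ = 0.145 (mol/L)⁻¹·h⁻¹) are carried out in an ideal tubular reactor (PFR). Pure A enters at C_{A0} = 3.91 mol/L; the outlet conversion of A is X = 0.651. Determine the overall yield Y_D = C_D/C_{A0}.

0.576

C_A = C_{A0}(1−X) = 1.365 mol/L.
Along a PFR/batch, dC_D/dC_A = −r_D/(r_D+r_U) = −k₁/(k₁+k₂·C_A).
Integrating from C_{A0} to C_A: C_D = (2.89/0.145)·ln[(2.89+0.145·3.91)/(2.89+0.145·1.36)] = 19.93·ln(3.457/3.088) = 2.250 mol/L.
Y_D = C_D/C_{A0} = 2.250/3.91 = 0.576.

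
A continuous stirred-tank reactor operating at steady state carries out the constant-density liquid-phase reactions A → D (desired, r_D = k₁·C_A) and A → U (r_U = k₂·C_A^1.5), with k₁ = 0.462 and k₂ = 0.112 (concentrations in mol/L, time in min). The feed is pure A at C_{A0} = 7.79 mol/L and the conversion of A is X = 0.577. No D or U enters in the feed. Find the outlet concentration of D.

3.12 mol/L

Exit C_A = C_{A0}(1−X) = 7.79×0.423 = 3.295 mol/L.
In a CSTR the entire volume is at exit conditions, so r_D = 0.462×3.295 = 1.522 and r_U = 0.112×3.295^1.5 = 0.6699.
Fraction of consumed A going to D: r_D/(r_D+r_U) = 0.6944.
C_D = 0.6944·C_{A0}·X = 0.6944×7.79×0.577 = 3.12 mol/L.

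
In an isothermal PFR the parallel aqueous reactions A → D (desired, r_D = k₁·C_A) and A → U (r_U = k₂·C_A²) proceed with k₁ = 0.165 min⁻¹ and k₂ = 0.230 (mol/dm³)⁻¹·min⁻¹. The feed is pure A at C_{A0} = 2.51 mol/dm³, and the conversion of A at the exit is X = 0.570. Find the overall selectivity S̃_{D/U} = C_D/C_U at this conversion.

0.416

C_A = C_{A0}(1−X) = 1.079 mol/dm³.
Along a PFR/batch, dC_D/dC_A = −r_D/(r_D+r_U) = −k₁/(k₁+k₂·C_A).
Integrating from C_{A0} to C_A: C_D = (0.165/0.230)·ln[(0.165+0.230·2.51)/(0.165+0.230·1.08)] = 0.7174·ln(0.7423/0.4132) = 0.4202 mol/dm³.
C_U = (C_{A0}−C_A)−C_D = 1.011 mol/dm³; S̃_{D/U} = 0.4202/1.011 = 0.416.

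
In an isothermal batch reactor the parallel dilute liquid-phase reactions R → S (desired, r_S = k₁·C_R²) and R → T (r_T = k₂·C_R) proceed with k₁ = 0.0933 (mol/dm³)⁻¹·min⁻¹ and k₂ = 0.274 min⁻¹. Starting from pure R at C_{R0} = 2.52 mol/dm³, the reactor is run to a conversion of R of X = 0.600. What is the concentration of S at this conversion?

0.559 mol/dm³

C_R = C_{R0}(1−X) = 1.008 mol/dm³.
Along a PFR/batch, dC_T/dC_R = −r_T/(r_S+r_T) = −k₂/(k₂+k₁·C_R).
Integrating from C_{R0} to C_R: C_T = (0.274/0.0933)·ln[(0.274+0.0933·2.52)/(0.274+0.0933·1.01)] = 2.937·ln(0.5091/0.3680) = 0.9529 mol/dm³.
Then C_S = (C_{R0}−C_R) − C_T = 1.512 − 0.9529 = 0.5591 mol/dm³.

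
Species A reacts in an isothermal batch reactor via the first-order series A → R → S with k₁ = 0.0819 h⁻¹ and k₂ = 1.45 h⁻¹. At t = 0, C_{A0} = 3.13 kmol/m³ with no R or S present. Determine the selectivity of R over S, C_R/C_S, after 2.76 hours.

0.300

Solving the coupled first-order balances gives C_R(t) = [k₁/(k₂−k₁)]·C_{A0}·(e^(−k₁t) − e^(−k₂t)).
e^(−k₁t) = e^(−0.0819×2.76) = e^(−0.2260) = 0.7977; e^(−k₂t) = e^(−4.002) = 0.01828.
C_R = 0.0819×3.13/(1.45−0.0819) × (0.7977−0.01828) = 0.1874×0.7794 = 0.1460 kmol/m³.
C_A = C_{A0}e^(−k₁t) = 2.497 kmol/m³, so C_S = C_{A0}−C_A−C_R = 0.4872 kmol/m³; C_R/C_S = 0.300.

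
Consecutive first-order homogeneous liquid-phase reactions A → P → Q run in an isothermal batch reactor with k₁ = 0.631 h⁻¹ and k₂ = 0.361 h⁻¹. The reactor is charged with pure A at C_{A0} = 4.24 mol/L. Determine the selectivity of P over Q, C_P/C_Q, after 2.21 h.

1.69

Solving the coupled first-order balances gives C_P(t) = [k₁/(k₂−k₁)]·C_{A0}·(e^(−k₁t) − e^(−k₂t)).
e^(−k₁t) = e^(−0.631×2.21) = e^(−1.395) = 0.2480; e^(−k₂t) = e^(−0.7978) = 0.4503.
C_P = 0.631×4.24/(0.361−0.631) × (0.2480−0.4503) = (-9.909)×(-0.2024) = 2.005 mol/L.
C_A = C_{A0}e^(−k₁t) = 1.051 mol/L, so C_Q = C_{A0}−C_A−C_P = 1.183 mol/L; C_P/C_Q = 1.69.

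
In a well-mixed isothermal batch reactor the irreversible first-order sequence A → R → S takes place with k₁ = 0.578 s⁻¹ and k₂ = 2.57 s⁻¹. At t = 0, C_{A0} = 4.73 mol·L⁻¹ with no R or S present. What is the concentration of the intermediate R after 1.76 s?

For first-order series with pure A initially, C_R(t) = k₁C_{A0}/(k₂−k₁)·(e^(−k₁t) − e^(−k₂t)).
e^(−k₁t) = e^(−0.578×1.76) = e^(−1.017) = 0.3616; e^(−k₂t) = e^(−4.523) = 0.01085.
C_R = 0.578×4.73/(2.57−0.578) × (0.3616−0.01085) = 1.372×0.3507 = 0.4814 mol·L⁻¹.

0.481 mol·L⁻¹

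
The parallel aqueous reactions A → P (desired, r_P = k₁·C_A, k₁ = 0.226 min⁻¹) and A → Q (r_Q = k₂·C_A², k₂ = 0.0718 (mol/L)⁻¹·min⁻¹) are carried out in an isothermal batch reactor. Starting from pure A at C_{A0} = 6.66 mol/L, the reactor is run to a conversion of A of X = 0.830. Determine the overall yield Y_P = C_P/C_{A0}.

C_A = C_{A0}(1−X) = 1.132 mol/L.
Along a PFR/batch, dC_P/dC_A = −r_P/(r_P+r_Q) = −k₁/(k₁+k₂·C_A).
Integrating from C_{A0} to C_A: C_P = (0.226/0.0718)·ln[(0.226+0.0718·6.66)/(0.226+0.0718·1.13)] = 3.148·ln(0.7042/0.3073) = 2.610 mol/L.
Y_P = C_P/C_{A0} = 2.610/6.66 = 0.392.

0.392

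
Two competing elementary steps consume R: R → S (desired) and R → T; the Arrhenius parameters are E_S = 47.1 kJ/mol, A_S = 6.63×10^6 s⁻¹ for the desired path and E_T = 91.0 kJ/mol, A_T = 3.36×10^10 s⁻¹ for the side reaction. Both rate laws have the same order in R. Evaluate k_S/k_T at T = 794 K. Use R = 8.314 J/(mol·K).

k_S/k_T = (A_S/A_T)·exp[−(E_S−E_T)/(RT)] = (A_S/A_T)·exp[(E_T−E_S)/(RT)].
(E_T−E_S)/(RT) = (91.0−47.1)×10³/(8.314×794) = 43900/6601 = 6.650.
k_S/k_T = (6.63×10^6/3.36×10^10)·exp(6.650) = 1.973×10^-4 × 772.9 = 0.153.
Since E_S < E_T, lowering the temperature improves selectivity toward S.

0.153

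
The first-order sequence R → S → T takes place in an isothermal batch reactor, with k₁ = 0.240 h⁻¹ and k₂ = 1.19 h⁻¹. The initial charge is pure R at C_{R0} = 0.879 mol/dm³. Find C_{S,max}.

0.118 mol/dm³

For a first-order series the maximum intermediate yield is C_{S,max}/C_{R0} = (k₁/k₂)^[k₂/(k₂−k₁)].
= (0.240/1.19)^(1.19/(1.19−0.240)) = (0.2017)^(1.253) = 0.1346.
C_{S,max} = 0.1346×0.879 = 0.118 mol/dm³.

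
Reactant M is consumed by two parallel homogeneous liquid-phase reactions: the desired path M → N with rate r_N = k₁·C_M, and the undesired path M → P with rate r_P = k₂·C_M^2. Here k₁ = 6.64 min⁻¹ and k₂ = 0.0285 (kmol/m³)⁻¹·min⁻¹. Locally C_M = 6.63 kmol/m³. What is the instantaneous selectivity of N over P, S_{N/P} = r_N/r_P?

S_{N/P} = r_N/r_P = (k₁·C_M)/(k₂·C_M^2) = (k₁/k₂)·C_M⁻¹.
= (6.64×6.630) / (0.0285×6.630^2) = 44.02/1.253 = 35.1.
The undesired path is higher order in M, so low C_M (CSTR or dilute feed) favours N.

35.1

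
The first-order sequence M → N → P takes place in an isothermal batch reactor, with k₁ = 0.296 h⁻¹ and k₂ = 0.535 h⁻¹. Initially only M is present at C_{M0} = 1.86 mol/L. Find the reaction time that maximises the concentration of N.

2.48 h

The intermediate peaks when r₁ = r₂, i.e. k₁e^(−k₁t) = k₂e^(−k₂t), giving t_opt = ln(k₂/k₁)/(k₂−k₁).
= ln(0.535/0.296)/(0.535−0.296) = ln(1.807)/0.2390 = 0.5919/0.2390 = 2.48 h.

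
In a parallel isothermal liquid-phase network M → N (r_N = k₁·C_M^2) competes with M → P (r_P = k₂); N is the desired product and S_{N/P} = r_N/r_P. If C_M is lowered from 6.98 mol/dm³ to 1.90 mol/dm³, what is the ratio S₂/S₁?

S_{N/P} = (k₁/k₂)·C_M^2, so S₂/S₁ = (C_{M,2}/C_{M,1})^2.
= (1.90/6.98)^2 = (0.2722)^2 = 0.0741.

0.0741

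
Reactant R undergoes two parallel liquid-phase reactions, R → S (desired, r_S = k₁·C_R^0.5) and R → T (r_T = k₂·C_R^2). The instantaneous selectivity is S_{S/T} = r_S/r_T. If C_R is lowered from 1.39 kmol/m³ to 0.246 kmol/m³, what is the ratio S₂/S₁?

13.4

S_{S/T} = (k₁/k₂)·C_R^-1.5, so S₂/S₁ = (C_{R,2}/C_{R,1})^-1.5.
= (0.246/1.39)^(-1.5) = (0.1770)^(-1.5) = 13.4.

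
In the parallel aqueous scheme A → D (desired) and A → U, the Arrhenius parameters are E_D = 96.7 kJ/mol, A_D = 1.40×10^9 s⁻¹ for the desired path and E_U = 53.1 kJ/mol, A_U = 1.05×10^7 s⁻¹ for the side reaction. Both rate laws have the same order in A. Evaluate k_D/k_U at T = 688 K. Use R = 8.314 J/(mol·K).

With equal orders, S_{D/U} = k_D/k_U = (A_D/A_U)·exp[(E_U−E_D)/(RT)].
(E_U−E_D)/(RT) = (53.1−96.7)×10³/(8.314×688) = -43600/5720 = -7.622.
k_D/k_U = (1.40×10^9/1.05×10^7)·exp(-7.622) = 133.3 × 4.894×10^-4 = 0.0653.

0.0653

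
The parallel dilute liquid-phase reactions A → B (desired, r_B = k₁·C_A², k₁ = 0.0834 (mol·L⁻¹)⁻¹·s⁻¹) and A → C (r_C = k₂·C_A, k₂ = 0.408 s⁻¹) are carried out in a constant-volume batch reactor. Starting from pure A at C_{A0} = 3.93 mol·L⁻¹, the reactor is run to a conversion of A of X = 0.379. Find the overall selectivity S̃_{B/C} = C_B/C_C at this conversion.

0.646

C_A = C_{A0}(1−X) = 2.441 mol·L⁻¹.
Along a PFR/batch, dC_C/dC_A = −r_C/(r_B+r_C) = −k₂/(k₂+k₁·C_A).
Integrating from C_{A0} to C_A: C_C = (0.408/0.0834)·ln[(0.408+0.0834·3.93)/(0.408+0.0834·2.44)] = 4.892·ln(0.7358/0.6115) = 0.9047 mol·L⁻¹.
Then C_B = (C_{A0}−C_A) − C_C = 1.489 − 0.9047 = 0.5848 mol·L⁻¹.
S̃_{B/C} = C_B/C_C = 0.5848/0.9047 = 0.646.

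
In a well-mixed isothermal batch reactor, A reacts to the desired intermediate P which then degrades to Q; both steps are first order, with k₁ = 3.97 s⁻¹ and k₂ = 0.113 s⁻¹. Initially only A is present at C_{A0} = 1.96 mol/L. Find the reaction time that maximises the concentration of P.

Setting dC_P/dt = 0 gives t_opt = ln(k₂/k₁)/(k₂−k₁).
= ln(0.113/3.97)/(0.113−3.97) = ln(0.02846)/-3.857 = -3.559/-3.857 = 0.923 s.

0.923 s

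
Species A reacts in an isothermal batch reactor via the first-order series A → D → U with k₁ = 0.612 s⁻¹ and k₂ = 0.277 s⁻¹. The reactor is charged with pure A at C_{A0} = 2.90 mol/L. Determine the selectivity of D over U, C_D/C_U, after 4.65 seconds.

0.731

For first-order series with pure A initially, C_D(t) = k₁C_{A0}/(k₂−k₁)·(e^(−k₁t) − e^(−k₂t)).
e^(−k₁t) = e^(−0.612×4.65) = e^(−2.846) = 0.05809; e^(−k₂t) = e^(−1.288) = 0.2758.
C_D = 0.612×2.90/(0.277−0.612) × (0.05809−0.2758) = (-5.298)×(-0.2177) = 1.153 mol/L.
C_A = C_{A0}e^(−k₁t) = 0.1685 mol/L, so C_U = C_{A0}−C_A−C_D = 1.578 mol/L; C_D/C_U = 0.731.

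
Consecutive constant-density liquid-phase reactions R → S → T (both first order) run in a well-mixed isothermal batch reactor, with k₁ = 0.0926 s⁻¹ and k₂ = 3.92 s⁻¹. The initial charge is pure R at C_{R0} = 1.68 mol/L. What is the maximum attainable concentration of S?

0.0362 mol/L

At the optimum, C_{S,max}/C_{R0} = (k₁/k₂)^[k₂/(k₂−k₁)].
= (0.0926/3.92)^(3.92/(3.92−0.0926)) = (0.02362)^(1.024) = 0.02158.
C_{S,max} = 0.02158×1.68 = 0.0362 mol/L.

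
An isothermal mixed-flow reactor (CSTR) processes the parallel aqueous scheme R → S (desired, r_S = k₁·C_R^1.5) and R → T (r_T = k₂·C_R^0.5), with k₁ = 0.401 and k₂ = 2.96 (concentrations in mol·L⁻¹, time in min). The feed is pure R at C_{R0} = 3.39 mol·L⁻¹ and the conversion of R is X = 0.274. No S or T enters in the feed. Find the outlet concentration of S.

0.232 mol·L⁻¹

Exit C_R = C_{R0}(1−X) = 3.39×0.726 = 2.461 mol·L⁻¹.
Rates in a CSTR are evaluated at the outlet concentration: r_S = 0.401×2.461^1.5 = 1.548, r_T = 2.96×2.461^0.5 = 4.644.
Fraction of consumed R going to S: r_S/(r_S+r_T) = 0.2500.
C_S = 0.2500·C_{R0}·X = 0.2500×3.39×0.274 = 0.232 mol·L⁻¹.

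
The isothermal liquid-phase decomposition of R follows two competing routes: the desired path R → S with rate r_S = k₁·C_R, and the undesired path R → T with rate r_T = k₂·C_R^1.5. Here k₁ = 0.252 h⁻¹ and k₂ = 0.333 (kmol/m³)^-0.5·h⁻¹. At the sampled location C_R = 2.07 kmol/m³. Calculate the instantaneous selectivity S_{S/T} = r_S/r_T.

S_{S/T} = r_S/r_T = (k₁·C_R)/(k₂·C_R^1.5) = (k₁/k₂)·C_R^-0.5.
= (0.252×2.070) / (0.333×2.070^1.5) = 0.5216/0.9917 = 0.526.
The undesired path is higher order in R, so low C_R (CSTR or dilute feed) favours S.

0.526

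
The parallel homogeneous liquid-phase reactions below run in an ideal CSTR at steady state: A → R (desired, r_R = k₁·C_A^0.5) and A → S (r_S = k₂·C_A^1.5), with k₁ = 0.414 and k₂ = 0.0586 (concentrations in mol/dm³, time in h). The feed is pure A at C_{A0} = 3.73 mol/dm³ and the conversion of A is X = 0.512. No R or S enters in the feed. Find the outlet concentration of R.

Exit C_A = C_{A0}(1−X) = 3.73×0.488 = 1.820 mol/dm³.
A CSTR operates uniformly at the exit composition, giving r_R = 0.5586 and r_S = 0.1439 (each k·C_A^n at C_A = 1.820).
Fraction of consumed A going to R: r_R/(r_R+r_S) = 0.7951.
C_R = 0.7951·C_{A0}·X = 0.7951×3.73×0.512 = 1.52 mol/dm³.

1.52 mol/dm³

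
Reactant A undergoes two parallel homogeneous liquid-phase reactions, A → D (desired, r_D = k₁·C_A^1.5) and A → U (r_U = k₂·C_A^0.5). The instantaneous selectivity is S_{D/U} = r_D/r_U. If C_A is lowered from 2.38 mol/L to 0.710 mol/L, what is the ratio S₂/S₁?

0.298

S_{D/U} = (k₁/k₂)·C_A, so S₂/S₁ = (C_{A,2}/C_{A,1}).
= 0.710/2.38 = 0.298.
Selectivity toward D falls as C_A falls — high-concentration operation is favoured.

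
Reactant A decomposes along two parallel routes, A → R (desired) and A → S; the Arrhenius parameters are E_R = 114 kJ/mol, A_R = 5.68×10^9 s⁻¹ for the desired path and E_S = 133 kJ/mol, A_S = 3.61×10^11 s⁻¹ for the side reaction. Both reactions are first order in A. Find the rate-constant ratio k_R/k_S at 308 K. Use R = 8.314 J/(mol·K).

Since both paths have the same order in A, the concentration cancels and S_{R/S} = k_R/k_S = (A_R/A_S)·exp[(E_S−E_R)/(RT)].
(E_S−E_R)/(RT) = (133−114)×10³/(8.314×308) = 19000/2561 = 7.420.
k_R/k_S = (5.68×10^9/3.61×10^11)·exp(7.420) = 0.01573 × 1669 = 26.3.

26.3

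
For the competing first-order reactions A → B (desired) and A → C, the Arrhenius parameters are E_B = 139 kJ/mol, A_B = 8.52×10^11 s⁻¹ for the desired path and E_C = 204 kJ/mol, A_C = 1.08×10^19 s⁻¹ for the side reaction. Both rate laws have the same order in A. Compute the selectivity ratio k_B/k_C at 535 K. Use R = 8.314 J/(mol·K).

With equal orders, S_{B/C} = k_B/k_C = (A_B/A_C)·exp[(E_C−E_B)/(RT)].
(E_C−E_B)/(RT) = (204−139)×10³/(8.314×535) = 65000/4448 = 14.61.
k_B/k_C = (8.52×10^11/1.08×10^19)·exp(14.61) = 7.889×10^-8 × 2.221×10^6 = 0.175.

0.175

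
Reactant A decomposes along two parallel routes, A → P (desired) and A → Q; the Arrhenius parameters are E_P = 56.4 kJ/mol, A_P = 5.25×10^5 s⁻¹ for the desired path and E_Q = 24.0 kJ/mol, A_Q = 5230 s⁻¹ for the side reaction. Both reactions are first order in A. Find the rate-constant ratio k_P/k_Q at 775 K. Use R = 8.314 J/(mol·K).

0.657

Since both paths have the same order in A, the concentration cancels and S_{P/Q} = k_P/k_Q = (A_P/A_Q)·exp[(E_Q−E_P)/(RT)].
(E_Q−E_P)/(RT) = (24.0−56.4)×10³/(8.314×775) = -32400/6443 = -5.028.
k_P/k_Q = (5.25×10^5/5230)·exp(-5.028) = 100.4 × 0.006549 = 0.657.
Since E_P > E_Q, raising the temperature improves selectivity toward P.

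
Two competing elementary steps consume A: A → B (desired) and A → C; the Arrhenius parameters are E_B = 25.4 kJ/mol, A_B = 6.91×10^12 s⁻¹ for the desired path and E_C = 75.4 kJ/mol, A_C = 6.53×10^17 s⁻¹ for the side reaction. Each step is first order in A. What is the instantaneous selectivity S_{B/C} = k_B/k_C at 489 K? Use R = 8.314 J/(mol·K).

2.32

Since both paths have the same order in A, the concentration cancels and S_{B/C} = k_B/k_C = (A_B/A_C)·exp[(E_C−E_B)/(RT)].
(E_C−E_B)/(RT) = (75.4−25.4)×10³/(8.314×489) = 50000/4066 = 12.30.
k_B/k_C = (6.91×10^12/6.53×10^17)·exp(12.30) = 1.058×10^-5 × 2.194×10^5 = 2.32.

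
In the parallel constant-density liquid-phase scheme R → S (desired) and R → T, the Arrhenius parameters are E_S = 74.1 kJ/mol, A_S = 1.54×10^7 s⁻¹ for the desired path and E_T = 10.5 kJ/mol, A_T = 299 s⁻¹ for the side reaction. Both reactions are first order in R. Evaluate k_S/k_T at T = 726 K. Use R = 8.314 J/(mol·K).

With equal orders, S_{S/T} = k_S/k_T = (A_S/A_T)·exp[(E_T−E_S)/(RT)].
(E_T−E_S)/(RT) = (10.5−74.1)×10³/(8.314×726) = -63600/6036 = -10.54.
k_S/k_T = (1.54×10^7/299)·exp(-10.54) = 51505 × 2.654×10^-5 = 1.37.

1.37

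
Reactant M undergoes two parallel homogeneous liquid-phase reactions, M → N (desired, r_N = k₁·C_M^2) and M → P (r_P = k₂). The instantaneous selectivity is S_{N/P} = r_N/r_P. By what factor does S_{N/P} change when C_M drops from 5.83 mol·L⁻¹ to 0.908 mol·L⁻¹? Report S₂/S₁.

S_{N/P} = (k₁/k₂)·C_M^2, so S₂/S₁ = (C_{M,2}/C_{M,1})^2.
= (0.908/5.83)^2 = (0.1557)^2 = 0.0243.

0.0243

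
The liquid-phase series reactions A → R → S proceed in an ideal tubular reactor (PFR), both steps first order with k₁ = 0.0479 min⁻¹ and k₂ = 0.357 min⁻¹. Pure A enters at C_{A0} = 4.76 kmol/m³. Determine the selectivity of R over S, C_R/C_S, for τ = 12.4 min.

0.230

For first-order series with pure A initially, C_R(τ) = k₁C_{A0}/(k₂−k₁)·(e^(−k₁τ) − e^(−k₂τ)).
e^(−k₁τ) = e^(−0.0479×12.4) = e^(−0.5940) = 0.5521; e^(−k₂τ) = e^(−4.427) = 0.01195.
C_R = 0.0479×4.76/(0.357−0.0479) × (0.5521−0.01195) = 0.7376×0.5402 = 0.3985 kmol/m³.
C_A = C_{A0}e^(−k₁τ) = 2.628 kmol/m³, so C_S = C_{A0}−C_A−C_R = 1.733 kmol/m³; C_R/C_S = 0.230.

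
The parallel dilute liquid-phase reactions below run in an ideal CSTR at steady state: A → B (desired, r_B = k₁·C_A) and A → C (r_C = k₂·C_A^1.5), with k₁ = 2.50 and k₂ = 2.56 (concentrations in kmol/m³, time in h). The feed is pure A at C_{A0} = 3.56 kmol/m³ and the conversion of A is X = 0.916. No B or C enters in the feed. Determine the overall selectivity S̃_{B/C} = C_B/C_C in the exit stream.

Exit C_A = C_{A0}(1−X) = 3.56×0.0840 = 0.2990 kmol/m³.
A CSTR operates uniformly at the exit composition, giving r_B = 0.7476 and r_C = 0.4186 (each k·C_A^n at C_A = 0.2990).
Overall selectivity = C_B/C_C = r_Bτ/(r_Cτ) = r_B/r_C = 1.79.

1.79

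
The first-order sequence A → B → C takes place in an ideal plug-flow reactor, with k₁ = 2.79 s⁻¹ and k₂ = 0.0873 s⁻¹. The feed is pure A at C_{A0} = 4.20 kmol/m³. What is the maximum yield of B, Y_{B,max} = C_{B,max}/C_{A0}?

At the optimum, C_{B,max}/C_{A0} = (k₁/k₂)^[k₂/(k₂−k₁)].
= (2.79/0.0873)^(0.0873/(0.0873−2.79)) = (31.96)^(-0.03230) = 0.8941.

0.894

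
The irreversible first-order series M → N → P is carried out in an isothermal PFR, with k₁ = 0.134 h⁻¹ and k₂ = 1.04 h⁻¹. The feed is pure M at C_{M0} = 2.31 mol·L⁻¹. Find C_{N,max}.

0.220 mol·L⁻¹

Evaluating C_N at τ_opt = ln(k₂/k₁)/(k₂−k₁) gives C_{N,max}/C_{M0} = (k₁/k₂)^[k₂/(k₂−k₁)].
= (0.134/1.04)^(1.04/(1.04−0.134)) = (0.1288)^(1.148) = 0.09516.
C_{N,max} = 0.09516×2.31 = 0.220 mol·L⁻¹.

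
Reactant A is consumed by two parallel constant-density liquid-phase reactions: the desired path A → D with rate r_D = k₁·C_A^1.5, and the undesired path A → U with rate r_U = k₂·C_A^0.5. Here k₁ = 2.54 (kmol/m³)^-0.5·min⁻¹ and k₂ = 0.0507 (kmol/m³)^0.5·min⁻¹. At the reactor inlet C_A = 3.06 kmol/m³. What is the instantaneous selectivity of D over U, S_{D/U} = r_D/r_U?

153

S_{D/U} = r_D/r_U = (k₁·C_A^1.5)/(k₂·C_A^0.5) = (k₁/k₂)·C_A.
= (2.54×3.060^1.5) / (0.0507×3.060^0.5) = 13.60/0.08869 = 153.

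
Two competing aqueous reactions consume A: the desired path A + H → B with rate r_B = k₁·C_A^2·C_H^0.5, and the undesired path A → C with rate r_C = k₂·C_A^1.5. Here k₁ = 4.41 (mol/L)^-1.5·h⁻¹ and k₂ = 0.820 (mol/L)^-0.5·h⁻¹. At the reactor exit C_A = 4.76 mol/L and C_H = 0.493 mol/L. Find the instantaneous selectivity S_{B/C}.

S_{B/C} = r_B/r_C = (k₁·C_A^2·C_H^0.5)/(k₂·C_A^1.5) = (k₁/k₂)·C_A^0.5·C_H^0.5.
= (4.41×4.760^2×0.4930^0.5) / (0.820×4.760^1.5) = 70.16/8.516 = 8.24.
Since the desired path is higher order in A, keeping C_A high (PFR or concentrated feed) favours B.

8.24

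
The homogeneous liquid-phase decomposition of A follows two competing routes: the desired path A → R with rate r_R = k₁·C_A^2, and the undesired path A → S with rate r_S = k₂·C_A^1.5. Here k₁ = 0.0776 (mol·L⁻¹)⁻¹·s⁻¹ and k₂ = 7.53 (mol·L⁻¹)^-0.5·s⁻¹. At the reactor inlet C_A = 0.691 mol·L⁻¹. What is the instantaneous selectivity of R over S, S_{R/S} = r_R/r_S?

S_{R/S} = r_R/r_S = (k₁·C_A^2)/(k₂·C_A^1.5) = (k₁/k₂)·C_A^0.5.
= (0.0776×0.6910^2) / (7.53×0.6910^1.5) = 0.03705/4.325 = 0.00857.
Since the desired path is higher order in A, keeping C_A high (PFR or concentrated feed) favours R.

0.00857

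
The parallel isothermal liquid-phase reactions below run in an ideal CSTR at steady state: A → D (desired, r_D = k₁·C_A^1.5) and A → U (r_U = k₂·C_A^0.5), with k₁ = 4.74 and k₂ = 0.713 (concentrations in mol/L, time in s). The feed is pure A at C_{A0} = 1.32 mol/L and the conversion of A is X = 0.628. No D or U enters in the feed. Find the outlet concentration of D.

Exit C_A = C_{A0}(1−X) = 1.32×0.372 = 0.4910 mol/L.
In a CSTR the entire volume is at exit conditions, so r_D = 4.74×0.4910^1.5 = 1.631 and r_U = 0.713×0.4910^0.5 = 0.4996.
Fraction of consumed A going to D: r_D/(r_D+r_U) = 0.7655.
C_D = 0.7655·C_{A0}·X = 0.7655×1.32×0.628 = 0.635 mol/L.

0.635 mol/L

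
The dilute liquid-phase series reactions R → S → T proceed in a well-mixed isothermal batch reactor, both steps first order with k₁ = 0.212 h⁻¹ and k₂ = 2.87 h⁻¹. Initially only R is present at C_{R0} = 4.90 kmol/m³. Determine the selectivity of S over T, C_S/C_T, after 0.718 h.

The intermediate concentration in a first-order A→B→C sequence is C_S = k₁C_{R0}(e^(−k₁t) − e^(−k₂t))/(k₂−k₁).
e^(−k₁t) = e^(−0.212×0.718) = e^(−0.1522) = 0.8588; e^(−k₂t) = e^(−2.061) = 0.1274.
C_S = 0.212×4.90/(2.87−0.212) × (0.8588−0.1274) = 0.3908×0.7314 = 0.2859 kmol/m³.
C_R = C_{R0}e^(−k₁t) = 4.208 kmol/m³, so C_T = C_{R0}−C_R−C_S = 0.4060 kmol/m³; C_S/C_T = 0.704.

0.704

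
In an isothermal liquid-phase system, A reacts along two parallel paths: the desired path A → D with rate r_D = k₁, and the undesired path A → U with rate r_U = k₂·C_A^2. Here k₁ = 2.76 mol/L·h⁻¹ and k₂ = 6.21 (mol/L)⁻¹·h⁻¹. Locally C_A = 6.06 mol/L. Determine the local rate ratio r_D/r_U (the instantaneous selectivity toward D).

S_{D/U} = r_D/r_U = (k₁)/(k₂·C_A^2) = (k₁/k₂)·C_A^-2.
= (2.76) / (6.21×6.060^2) = 2.760/228.1 = 0.0121.
The undesired path is higher order in A, so low C_A (CSTR or dilute feed) favours D.

0.0121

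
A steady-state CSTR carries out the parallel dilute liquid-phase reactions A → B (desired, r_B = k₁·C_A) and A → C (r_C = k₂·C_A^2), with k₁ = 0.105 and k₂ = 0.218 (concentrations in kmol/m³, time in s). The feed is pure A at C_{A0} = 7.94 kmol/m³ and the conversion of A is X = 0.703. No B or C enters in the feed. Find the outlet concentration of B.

0.947 kmol/m³

Exit C_A = C_{A0}(1−X) = 7.94×0.297 = 2.358 kmol/m³.
A CSTR operates uniformly at the exit composition, giving r_B = 0.2476 and r_C = 1.212 (each k·C_A^n at C_A = 2.358).
Fraction of consumed A going to B: r_B/(r_B+r_C) = 0.1696.
C_B = 0.1696·C_{A0}·X = 0.1696×7.94×0.703 = 0.947 kmol/m³.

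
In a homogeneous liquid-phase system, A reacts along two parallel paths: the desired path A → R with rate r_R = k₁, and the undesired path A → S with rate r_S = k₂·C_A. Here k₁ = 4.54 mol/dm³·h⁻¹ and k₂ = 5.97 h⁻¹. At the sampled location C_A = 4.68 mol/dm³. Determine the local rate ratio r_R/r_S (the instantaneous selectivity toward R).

S_{R/S} = r_R/r_S = (k₁)/(k₂·C_A) = (k₁/k₂)·C_A⁻¹.
= (4.54) / (5.97×4.680) = 4.540/27.94 = 0.162.

0.162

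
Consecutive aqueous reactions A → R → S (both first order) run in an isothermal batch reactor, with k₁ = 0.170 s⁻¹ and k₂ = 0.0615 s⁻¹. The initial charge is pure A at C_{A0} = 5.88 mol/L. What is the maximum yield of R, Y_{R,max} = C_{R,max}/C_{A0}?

0.562

For a first-order series the maximum intermediate yield is C_{R,max}/C_{A0} = (k₁/k₂)^[k₂/(k₂−k₁)].
= (0.170/0.0615)^(0.0615/(0.0615−0.170)) = (2.764)^(-0.5668) = 0.5620.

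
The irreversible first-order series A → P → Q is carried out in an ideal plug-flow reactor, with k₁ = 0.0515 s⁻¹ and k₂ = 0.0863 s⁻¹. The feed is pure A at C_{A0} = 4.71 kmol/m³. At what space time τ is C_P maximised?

14.8 s

The intermediate peaks when r₁ = r₂, i.e. k₁e^(−k₁τ) = k₂e^(−k₂τ), giving τ_opt = ln(k₂/k₁)/(k₂−k₁).
= ln(0.0863/0.0515)/(0.0863−0.0515) = ln(1.676)/0.03480 = 0.5162/0.03480 = 14.8 s.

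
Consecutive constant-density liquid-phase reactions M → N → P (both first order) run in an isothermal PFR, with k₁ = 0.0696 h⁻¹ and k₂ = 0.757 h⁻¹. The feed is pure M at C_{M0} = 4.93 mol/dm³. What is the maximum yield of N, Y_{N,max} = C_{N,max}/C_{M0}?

0.0722

Evaluating C_N at τ_opt = ln(k₂/k₁)/(k₂−k₁) gives C_{N,max}/C_{M0} = (k₁/k₂)^[k₂/(k₂−k₁)].
= (0.0696/0.757)^(0.757/(0.757−0.0696)) = (0.09194)^(1.101) = 0.07221.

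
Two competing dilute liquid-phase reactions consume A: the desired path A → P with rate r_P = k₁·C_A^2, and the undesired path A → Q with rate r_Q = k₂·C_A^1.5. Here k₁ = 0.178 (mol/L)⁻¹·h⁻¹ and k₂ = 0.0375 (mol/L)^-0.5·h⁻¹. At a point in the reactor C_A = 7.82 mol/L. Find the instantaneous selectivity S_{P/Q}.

13.3

S_{P/Q} = r_P/r_Q = (k₁·C_A^2)/(k₂·C_A^1.5) = (k₁/k₂)·C_A^0.5.
= (0.178×7.820^2) / (0.0375×7.820^1.5) = 10.89/0.8201 = 13.3.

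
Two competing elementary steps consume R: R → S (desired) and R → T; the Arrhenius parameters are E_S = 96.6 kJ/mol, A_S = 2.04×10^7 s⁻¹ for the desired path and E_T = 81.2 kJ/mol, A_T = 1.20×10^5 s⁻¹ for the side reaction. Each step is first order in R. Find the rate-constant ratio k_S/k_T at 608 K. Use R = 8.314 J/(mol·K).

With equal orders, S_{S/T} = k_S/k_T = (A_S/A_T)·exp[(E_T−E_S)/(RT)].
(E_T−E_S)/(RT) = (81.2−96.6)×10³/(8.314×608) = -15400/5055 = -3.047.
k_S/k_T = (2.04×10^7/1.20×10^5)·exp(-3.047) = 170.0 × 0.04752 = 8.08.

8.08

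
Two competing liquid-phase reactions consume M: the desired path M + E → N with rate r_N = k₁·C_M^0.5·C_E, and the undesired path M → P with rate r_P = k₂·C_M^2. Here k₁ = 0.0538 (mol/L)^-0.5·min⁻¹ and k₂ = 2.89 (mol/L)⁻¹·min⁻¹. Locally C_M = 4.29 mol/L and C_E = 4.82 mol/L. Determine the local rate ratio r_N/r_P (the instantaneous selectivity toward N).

S_{N/P} = r_N/r_P = (k₁·C_M^0.5·C_E)/(k₂·C_M^2) = (k₁/k₂)·C_M^-1.5·C_E.
= (0.0538×4.290^0.5×4.820) / (2.89×4.290^2) = 0.5371/53.19 = 0.0101.
The undesired path is higher order in M, so low C_M (CSTR or dilute feed) favours N.

0.0101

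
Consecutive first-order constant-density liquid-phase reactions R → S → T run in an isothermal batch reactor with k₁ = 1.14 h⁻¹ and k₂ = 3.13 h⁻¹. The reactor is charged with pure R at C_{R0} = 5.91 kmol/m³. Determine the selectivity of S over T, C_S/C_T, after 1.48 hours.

For first-order series with pure R initially, C_S(t) = k₁C_{R0}/(k₂−k₁)·(e^(−k₁t) − e^(−k₂t)).
e^(−k₁t) = e^(−1.14×1.48) = e^(−1.687) = 0.1850; e^(−k₂t) = e^(−4.632) = 0.009731.
C_S = 1.14×5.91/(3.13−1.14) × (0.1850−0.009731) = 3.386×0.1753 = 0.5935 kmol/m³.
C_R = C_{R0}e^(−k₁t) = 1.094 kmol/m³, so C_T = C_{R0}−C_R−C_S = 4.223 kmol/m³; C_S/C_T = 0.141.

0.141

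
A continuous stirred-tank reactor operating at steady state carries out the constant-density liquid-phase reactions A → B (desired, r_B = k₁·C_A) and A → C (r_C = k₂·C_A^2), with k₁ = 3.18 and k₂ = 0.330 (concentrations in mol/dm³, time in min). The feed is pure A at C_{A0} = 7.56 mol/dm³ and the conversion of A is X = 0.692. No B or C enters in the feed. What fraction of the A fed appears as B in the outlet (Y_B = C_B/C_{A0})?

Exit C_A = C_{A0}(1−X) = 7.56×0.308 = 2.328 mol/dm³.
A CSTR operates uniformly at the exit composition, giving r_B = 7.405 and r_C = 1.789 (each k·C_A^n at C_A = 2.328).
Fraction of consumed A going to B: r_B/(r_B+r_C) = 0.8054.
C_B = 0.8054·C_{A0}·X = 0.8054×7.56×0.692 = 4.21 mol/dm³; Y_B = C_B/C_{A0} = 0.557.

0.557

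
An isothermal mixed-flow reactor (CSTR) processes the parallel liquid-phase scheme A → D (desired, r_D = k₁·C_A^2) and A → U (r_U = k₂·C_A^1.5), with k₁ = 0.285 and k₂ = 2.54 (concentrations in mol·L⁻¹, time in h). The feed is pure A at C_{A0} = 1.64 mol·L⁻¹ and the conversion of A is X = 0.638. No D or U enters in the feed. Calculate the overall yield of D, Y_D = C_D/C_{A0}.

Exit C_A = C_{A0}(1−X) = 1.64×0.362 = 0.5937 mol·L⁻¹.
A CSTR operates uniformly at the exit composition, giving r_D = 0.1004 and r_U = 1.162 (each k·C_A^n at C_A = 0.5937).
Fraction of consumed A going to D: r_D/(r_D+r_U) = 0.07957.
C_D = 0.07957·C_{A0}·X = 0.07957×1.64×0.638 = 0.0833 mol·L⁻¹; Y_D = C_D/C_{A0} = 0.0508.

0.0508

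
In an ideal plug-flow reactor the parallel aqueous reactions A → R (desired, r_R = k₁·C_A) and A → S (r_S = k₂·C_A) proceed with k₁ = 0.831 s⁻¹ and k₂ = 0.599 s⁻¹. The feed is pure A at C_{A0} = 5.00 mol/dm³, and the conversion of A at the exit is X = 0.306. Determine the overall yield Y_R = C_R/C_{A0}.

C_A = C_{A0}(1−X) = 3.470 mol/dm³.
Both paths are first order in A, so the instantaneous fraction to R is constant: dC_R/d(−C_A) = k₁/(k₁+k₂) = 0.5811.
C_R = 0.5811·(C_{A0}−C_A) = 0.5811×1.530 = 0.889 mol/dm³.
Y_R = C_R/C_{A0} = 0.8891/5.00 = 0.178.

0.178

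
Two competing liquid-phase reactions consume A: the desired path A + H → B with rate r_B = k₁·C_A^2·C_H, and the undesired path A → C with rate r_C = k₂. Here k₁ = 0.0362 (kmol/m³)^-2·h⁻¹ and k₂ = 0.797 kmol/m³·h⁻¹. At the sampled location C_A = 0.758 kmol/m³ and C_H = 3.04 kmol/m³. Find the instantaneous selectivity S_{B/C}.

S_{B/C} = r_B/r_C = (k₁·C_A^2·C_H)/(k₂) = (k₁/k₂)·C_A^2·C_H.
= (0.0362×0.7580^2×3.040) / (0.797) = 0.06323/0.7970 = 0.0793.
Since the desired path is higher order in A, keeping C_A high (PFR or concentrated feed) favours B.

0.0793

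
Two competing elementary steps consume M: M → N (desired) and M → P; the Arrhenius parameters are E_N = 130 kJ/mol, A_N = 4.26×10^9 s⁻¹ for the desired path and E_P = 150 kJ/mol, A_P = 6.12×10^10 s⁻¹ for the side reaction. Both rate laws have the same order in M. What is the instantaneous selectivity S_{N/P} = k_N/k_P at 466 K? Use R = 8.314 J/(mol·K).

With equal orders, S_{N/P} = k_N/k_P = (A_N/A_P)·exp[(E_P−E_N)/(RT)].
(E_P−E_N)/(RT) = (150−130)×10³/(8.314×466) = 20000/3874 = 5.162.
k_N/k_P = (4.26×10^9/6.12×10^10)·exp(5.162) = 0.06961 × 174.5 = 12.1.

12.1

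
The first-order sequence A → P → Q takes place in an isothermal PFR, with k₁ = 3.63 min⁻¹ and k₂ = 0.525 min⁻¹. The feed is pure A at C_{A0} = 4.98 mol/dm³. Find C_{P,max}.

3.59 mol/dm³

For a first-order series the maximum intermediate yield is C_{P,max}/C_{A0} = (k₁/k₂)^[k₂/(k₂−k₁)].
= (3.63/0.525)^(0.525/(0.525−3.63)) = (6.914)^(-0.1691) = 0.7211.
C_{P,max} = 0.7211×4.98 = 3.59 mol/dm³.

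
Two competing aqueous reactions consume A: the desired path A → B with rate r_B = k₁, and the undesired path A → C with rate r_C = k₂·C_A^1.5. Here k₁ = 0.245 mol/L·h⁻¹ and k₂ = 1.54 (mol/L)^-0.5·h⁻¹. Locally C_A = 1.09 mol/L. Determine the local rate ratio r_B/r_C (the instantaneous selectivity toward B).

0.140

S_{B/C} = r_B/r_C = (k₁)/(k₂·C_A^1.5) = (k₁/k₂)·C_A^-1.5.
= (0.245) / (1.54×1.090^1.5) = 0.2450/1.753 = 0.140.
The undesired path is higher order in A, so low C_A (CSTR or dilute feed) favours B.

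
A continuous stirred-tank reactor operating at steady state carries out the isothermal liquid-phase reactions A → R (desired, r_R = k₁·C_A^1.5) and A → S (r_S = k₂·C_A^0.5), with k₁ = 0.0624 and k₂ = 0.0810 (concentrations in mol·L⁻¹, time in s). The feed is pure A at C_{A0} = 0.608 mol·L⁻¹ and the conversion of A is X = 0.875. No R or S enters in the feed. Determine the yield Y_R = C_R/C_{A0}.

Exit C_A = C_{A0}(1−X) = 0.608×0.125 = 0.07600 mol·L⁻¹.
A CSTR operates uniformly at the exit composition, giving r_R = 0.001307 and r_S = 0.02233 (each k·C_A^n at C_A = 0.07600).
Fraction of consumed A going to R: r_R/(r_R+r_S) = 0.05531.
C_R = 0.05531·C_{A0}·X = 0.05531×0.608×0.875 = 0.0294 mol·L⁻¹; Y_R = C_R/C_{A0} = 0.0484.

0.0484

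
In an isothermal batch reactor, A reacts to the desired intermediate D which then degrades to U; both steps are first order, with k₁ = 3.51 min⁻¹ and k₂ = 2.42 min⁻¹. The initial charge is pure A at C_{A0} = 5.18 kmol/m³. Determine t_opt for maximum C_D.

0.341 min

For first-order series the maximum of C_D occurs at t_opt = ln(k₂/k₁)/(k₂−k₁).
= ln(2.42/3.51)/(2.42−3.51) = ln(0.6895)/-1.090 = -0.3718/-1.090 = 0.341 min.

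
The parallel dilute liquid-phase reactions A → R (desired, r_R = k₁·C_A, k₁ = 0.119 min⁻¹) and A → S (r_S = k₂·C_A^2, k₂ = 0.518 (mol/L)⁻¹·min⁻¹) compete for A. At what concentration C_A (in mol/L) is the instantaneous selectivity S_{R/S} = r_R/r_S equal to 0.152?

1.51 mol/L

S_{R/S} = (k₁/k₂)·C_A⁻¹ ⇒ C_A = (S·k₂/k₁)^(-1).
= (0.152×0.518/0.119)^(-1) = (0.6616)^(-1) = 1.51 mol/L.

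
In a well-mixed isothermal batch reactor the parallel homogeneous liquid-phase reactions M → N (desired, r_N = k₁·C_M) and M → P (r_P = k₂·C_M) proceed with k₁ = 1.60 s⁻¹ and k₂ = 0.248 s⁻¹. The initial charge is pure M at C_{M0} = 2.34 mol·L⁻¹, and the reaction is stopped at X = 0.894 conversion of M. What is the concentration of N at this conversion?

1.81 mol·L⁻¹

C_M = C_{M0}(1−X) = 0.2480 mol·L⁻¹.
Both paths are first order in M, so the instantaneous fraction to N is constant: dC_N/d(−C_M) = k₁/(k₁+k₂) = 0.8658.
C_N = 0.8658·(C_{M0}−C_M) = 0.8658×2.092 = 1.81 mol·L⁻¹.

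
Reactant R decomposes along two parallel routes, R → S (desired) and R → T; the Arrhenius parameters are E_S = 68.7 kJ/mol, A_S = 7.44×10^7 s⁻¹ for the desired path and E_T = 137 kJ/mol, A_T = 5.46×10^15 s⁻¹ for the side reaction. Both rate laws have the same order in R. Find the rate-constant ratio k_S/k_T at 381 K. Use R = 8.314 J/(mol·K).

With equal orders, S_{S/T} = k_S/k_T = (A_S/A_T)·exp[(E_T−E_S)/(RT)].
(E_T−E_S)/(RT) = (137−68.7)×10³/(8.314×381) = 68300/3168 = 21.56.
k_S/k_T = (7.44×10^7/5.46×10^15)·exp(21.56) = 1.363×10^-8 × 2.313×10^9 = 31.5.

31.5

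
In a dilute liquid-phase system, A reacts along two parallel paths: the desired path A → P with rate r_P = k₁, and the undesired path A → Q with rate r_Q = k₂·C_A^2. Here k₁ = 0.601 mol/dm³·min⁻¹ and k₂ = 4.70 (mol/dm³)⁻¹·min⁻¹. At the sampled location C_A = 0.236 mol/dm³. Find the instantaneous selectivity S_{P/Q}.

S_{P/Q} = r_P/r_Q = (k₁)/(k₂·C_A^2) = (k₁/k₂)·C_A^-2.
= (0.601) / (4.70×0.2360^2) = 0.6010/0.2618 = 2.30.
The undesired path is higher order in A, so low C_A (CSTR or dilute feed) favours P.

2.30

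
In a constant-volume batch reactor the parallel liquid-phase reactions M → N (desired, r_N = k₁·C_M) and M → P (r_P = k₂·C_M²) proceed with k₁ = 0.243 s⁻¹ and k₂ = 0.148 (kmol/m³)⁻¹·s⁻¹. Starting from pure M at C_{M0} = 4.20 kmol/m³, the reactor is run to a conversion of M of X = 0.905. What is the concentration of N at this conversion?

C_M = C_{M0}(1−X) = 0.3990 kmol/m³.
Along a PFR/batch, dC_N/dC_M = −r_N/(r_N+r_P) = −k₁/(k₁+k₂·C_M).
Integrating from C_{M0} to C_M: C_N = (0.243/0.148)·ln[(0.243+0.148·4.20)/(0.243+0.148·0.399)] = 1.642·ln(0.8646/0.3021) = 1.727 kmol/m³.

1.73 kmol/m³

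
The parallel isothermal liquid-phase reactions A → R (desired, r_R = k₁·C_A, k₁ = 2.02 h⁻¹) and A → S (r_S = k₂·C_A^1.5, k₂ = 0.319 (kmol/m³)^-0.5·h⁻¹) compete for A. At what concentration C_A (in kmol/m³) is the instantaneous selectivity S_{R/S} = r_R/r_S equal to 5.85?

S_{R/S} = (k₁/k₂)·C_A^-0.5 ⇒ C_A = (S·k₂/k₁)^(-2).
= (5.85×0.319/2.02)^(-2) = (0.9238)^(-2) = 1.17 kmol/m³.

1.17 kmol/m³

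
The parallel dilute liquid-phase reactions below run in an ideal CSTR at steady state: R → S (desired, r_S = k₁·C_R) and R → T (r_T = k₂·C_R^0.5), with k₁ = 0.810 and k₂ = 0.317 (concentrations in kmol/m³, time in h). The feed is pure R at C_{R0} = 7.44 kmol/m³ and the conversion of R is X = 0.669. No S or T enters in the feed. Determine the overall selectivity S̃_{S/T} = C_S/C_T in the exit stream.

4.01

Exit C_R = C_{R0}(1−X) = 7.44×0.331 = 2.463 kmol/m³.
A CSTR operates uniformly at the exit composition, giving r_S = 1.995 and r_T = 0.4975 (each k·C_R^n at C_R = 2.463).
Overall selectivity = C_S/C_T = r_Sτ/(r_Tτ) = r_S/r_T = 4.01.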